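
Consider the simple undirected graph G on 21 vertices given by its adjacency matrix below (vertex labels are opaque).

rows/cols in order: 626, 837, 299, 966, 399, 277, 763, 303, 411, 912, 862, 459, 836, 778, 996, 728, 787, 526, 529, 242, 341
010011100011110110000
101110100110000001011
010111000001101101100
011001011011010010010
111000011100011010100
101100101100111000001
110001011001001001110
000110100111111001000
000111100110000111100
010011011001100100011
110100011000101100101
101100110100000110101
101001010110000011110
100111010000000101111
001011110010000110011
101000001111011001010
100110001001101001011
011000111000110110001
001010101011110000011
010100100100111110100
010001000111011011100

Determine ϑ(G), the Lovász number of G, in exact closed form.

deg(411) = 10; N(411) = {966, 399, 277, 763, 912, 862, 728, 787, 526, 529}.
N(836) = {626, 299, 277, 303, 912, 862, 787, 526, 529, 242}, |N(836)| = 10.
deg(526) = 10; N(526) = {837, 299, 763, 303, 411, 836, 778, 728, 787, 341}.
Vertex 787 has 10 neighbors: 626, 966, 399, 411, 459, 836, 996, 526, 242, 341.
10-regular, N=21; Kneser-type, 2-subsets of [7].
The 3 distinct eigenvalues: [10.0, 1.0, -4.0].
Lovász: ϑ = −21(-4)/(10+-1*(-4)) = 6.
Numerically 6.000000000.

6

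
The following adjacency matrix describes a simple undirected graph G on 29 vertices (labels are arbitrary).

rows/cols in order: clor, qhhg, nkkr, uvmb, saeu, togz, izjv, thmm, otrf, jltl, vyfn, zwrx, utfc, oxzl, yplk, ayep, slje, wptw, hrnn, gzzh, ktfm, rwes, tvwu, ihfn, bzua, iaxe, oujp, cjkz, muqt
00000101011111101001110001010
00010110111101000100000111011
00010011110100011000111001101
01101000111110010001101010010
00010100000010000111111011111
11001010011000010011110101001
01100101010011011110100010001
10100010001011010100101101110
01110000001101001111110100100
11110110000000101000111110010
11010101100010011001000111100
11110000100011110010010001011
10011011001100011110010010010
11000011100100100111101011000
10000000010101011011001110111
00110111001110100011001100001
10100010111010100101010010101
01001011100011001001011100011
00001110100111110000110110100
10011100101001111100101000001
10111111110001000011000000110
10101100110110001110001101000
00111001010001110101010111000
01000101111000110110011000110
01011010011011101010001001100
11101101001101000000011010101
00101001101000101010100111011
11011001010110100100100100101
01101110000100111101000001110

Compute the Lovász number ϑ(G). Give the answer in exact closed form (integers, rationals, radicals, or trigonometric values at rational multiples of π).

deg(clor) = 14; N(clor) = {togz, thmm, jltl, vyfn, zwrx, utfc, oxzl, yplk, slje, gzzh, ktfm, rwes, iaxe, cjkz}.
deg(otrf) = 14; N(otrf) = {qhhg, nkkr, uvmb, vyfn, zwrx, oxzl, slje, wptw, hrnn, gzzh, ktfm, rwes, ihfn, oujp}.
N(slje) = {clor, nkkr, izjv, otrf, jltl, vyfn, utfc, yplk, wptw, gzzh, rwes, bzua, oujp, muqt}, |N(slje)| = 14.
N(rwes) = {clor, nkkr, saeu, togz, otrf, jltl, zwrx, utfc, slje, wptw, hrnn, tvwu, ihfn, iaxe}, |N(rwes)| = 14.
14-regular, N=29; strongly regular (29,14,6,7).
Distinct eigenvalues (to 3 d.p.): [14.0, 2.193, -3.193].
With N=29: ϑ(G) = 29·(-(-sqrt(29)/2 - 1/2))/(14−(-sqrt(29)/2 - 1/2)) = sqrt(29).
ϑ(G) ≈ 5.38516.

sqrt(29)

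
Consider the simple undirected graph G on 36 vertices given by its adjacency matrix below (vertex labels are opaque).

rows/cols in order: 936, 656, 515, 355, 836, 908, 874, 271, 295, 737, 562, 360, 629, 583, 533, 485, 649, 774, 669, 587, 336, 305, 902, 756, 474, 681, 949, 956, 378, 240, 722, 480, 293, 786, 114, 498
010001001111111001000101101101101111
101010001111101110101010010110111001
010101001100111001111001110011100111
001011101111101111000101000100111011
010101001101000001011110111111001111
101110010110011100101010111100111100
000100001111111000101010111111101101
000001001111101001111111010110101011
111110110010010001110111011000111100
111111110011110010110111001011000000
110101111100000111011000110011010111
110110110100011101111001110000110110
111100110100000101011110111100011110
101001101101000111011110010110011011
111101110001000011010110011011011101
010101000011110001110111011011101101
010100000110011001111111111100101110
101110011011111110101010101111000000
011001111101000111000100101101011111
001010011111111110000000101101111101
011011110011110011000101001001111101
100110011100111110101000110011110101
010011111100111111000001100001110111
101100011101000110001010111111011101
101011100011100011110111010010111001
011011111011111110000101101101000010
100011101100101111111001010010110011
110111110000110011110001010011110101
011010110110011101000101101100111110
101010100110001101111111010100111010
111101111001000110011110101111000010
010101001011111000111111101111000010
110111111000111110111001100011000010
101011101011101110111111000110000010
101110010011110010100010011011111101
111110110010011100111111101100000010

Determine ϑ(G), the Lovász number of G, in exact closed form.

8

deg(474) = 21; N(474) = {936, 515, 836, 908, 874, 562, 360, 629, 649, 774, 669, 587, 305, 902, 756, 681, 378, 722, 480, 293, 498}.
N(240) = {936, 515, 836, 874, 737, 562, 533, 485, 774, 669, 587, 336, 305, 902, 756, 681, 956, 722, 480, 293, 114}, |N(240)| = 21.
deg(336) = 21; N(336) = {656, 515, 836, 908, 874, 271, 562, 360, 629, 583, 649, 774, 305, 756, 949, 240, 722, 480, 293, 786, 498}.
N(949) = {936, 836, 908, 874, 295, 737, 629, 533, 485, 649, 774, 669, 587, 336, 756, 681, 378, 722, 480, 114, 498}, |N(949)| = 21.
21-regular, N=36; Kneser-type, 2-subsets of [9].
A has 3 distinct eigenvalues ≈ [21.0, 1.0, -6.0].
With N=36: ϑ(G) = 36·(-1*(-6))/(21−(-6)) = 8.
≈ 8.000000000 (to 9 d.p.).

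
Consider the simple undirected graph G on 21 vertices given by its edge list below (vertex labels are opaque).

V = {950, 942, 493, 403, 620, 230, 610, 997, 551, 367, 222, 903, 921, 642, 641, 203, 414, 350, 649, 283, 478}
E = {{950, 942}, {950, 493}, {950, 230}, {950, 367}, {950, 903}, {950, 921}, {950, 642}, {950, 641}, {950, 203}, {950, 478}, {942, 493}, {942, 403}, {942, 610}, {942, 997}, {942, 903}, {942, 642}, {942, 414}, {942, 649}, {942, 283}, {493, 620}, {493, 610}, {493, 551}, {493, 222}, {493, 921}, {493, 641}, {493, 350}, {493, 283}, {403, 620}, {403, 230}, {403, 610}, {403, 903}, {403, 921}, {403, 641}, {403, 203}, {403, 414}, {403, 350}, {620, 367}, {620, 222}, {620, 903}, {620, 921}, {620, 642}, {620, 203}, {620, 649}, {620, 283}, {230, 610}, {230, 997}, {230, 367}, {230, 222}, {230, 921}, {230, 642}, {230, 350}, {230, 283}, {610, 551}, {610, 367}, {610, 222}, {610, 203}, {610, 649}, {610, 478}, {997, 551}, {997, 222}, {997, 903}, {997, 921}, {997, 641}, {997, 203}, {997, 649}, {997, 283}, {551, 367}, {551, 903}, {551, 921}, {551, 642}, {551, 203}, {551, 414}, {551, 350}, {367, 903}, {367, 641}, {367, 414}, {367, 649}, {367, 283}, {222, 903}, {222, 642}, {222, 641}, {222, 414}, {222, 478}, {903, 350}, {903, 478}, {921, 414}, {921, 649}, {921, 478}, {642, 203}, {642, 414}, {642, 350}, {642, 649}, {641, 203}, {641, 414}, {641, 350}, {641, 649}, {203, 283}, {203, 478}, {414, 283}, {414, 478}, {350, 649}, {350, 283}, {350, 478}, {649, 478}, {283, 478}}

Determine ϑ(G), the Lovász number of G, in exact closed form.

6

Vertex 551 has 10 neighbors: 493, 610, 997, 367, 903, 921, 642, 203, 414, 350.
deg(942) = 10; N(942) = {950, 493, 403, 610, 997, 903, 642, 414, 649, 283}.
deg(367) = 10; N(367) = {950, 620, 230, 610, 551, 903, 641, 414, 649, 283}.
N(230) = {950, 403, 610, 997, 367, 222, 921, 642, 350, 283}, |N(230)| = 10.
deg(v) = 10 for all v (|V|=21); this is K(7,2), the Kneser graph.
spec(A) ≈ [10.0, 1.0, -4.0] (distinct, 4 d.p.).
Lovász (edge-transitive): ϑ = −21·(-4)/((10)−(-4)) = 6.
= 6.00000000… (decimal).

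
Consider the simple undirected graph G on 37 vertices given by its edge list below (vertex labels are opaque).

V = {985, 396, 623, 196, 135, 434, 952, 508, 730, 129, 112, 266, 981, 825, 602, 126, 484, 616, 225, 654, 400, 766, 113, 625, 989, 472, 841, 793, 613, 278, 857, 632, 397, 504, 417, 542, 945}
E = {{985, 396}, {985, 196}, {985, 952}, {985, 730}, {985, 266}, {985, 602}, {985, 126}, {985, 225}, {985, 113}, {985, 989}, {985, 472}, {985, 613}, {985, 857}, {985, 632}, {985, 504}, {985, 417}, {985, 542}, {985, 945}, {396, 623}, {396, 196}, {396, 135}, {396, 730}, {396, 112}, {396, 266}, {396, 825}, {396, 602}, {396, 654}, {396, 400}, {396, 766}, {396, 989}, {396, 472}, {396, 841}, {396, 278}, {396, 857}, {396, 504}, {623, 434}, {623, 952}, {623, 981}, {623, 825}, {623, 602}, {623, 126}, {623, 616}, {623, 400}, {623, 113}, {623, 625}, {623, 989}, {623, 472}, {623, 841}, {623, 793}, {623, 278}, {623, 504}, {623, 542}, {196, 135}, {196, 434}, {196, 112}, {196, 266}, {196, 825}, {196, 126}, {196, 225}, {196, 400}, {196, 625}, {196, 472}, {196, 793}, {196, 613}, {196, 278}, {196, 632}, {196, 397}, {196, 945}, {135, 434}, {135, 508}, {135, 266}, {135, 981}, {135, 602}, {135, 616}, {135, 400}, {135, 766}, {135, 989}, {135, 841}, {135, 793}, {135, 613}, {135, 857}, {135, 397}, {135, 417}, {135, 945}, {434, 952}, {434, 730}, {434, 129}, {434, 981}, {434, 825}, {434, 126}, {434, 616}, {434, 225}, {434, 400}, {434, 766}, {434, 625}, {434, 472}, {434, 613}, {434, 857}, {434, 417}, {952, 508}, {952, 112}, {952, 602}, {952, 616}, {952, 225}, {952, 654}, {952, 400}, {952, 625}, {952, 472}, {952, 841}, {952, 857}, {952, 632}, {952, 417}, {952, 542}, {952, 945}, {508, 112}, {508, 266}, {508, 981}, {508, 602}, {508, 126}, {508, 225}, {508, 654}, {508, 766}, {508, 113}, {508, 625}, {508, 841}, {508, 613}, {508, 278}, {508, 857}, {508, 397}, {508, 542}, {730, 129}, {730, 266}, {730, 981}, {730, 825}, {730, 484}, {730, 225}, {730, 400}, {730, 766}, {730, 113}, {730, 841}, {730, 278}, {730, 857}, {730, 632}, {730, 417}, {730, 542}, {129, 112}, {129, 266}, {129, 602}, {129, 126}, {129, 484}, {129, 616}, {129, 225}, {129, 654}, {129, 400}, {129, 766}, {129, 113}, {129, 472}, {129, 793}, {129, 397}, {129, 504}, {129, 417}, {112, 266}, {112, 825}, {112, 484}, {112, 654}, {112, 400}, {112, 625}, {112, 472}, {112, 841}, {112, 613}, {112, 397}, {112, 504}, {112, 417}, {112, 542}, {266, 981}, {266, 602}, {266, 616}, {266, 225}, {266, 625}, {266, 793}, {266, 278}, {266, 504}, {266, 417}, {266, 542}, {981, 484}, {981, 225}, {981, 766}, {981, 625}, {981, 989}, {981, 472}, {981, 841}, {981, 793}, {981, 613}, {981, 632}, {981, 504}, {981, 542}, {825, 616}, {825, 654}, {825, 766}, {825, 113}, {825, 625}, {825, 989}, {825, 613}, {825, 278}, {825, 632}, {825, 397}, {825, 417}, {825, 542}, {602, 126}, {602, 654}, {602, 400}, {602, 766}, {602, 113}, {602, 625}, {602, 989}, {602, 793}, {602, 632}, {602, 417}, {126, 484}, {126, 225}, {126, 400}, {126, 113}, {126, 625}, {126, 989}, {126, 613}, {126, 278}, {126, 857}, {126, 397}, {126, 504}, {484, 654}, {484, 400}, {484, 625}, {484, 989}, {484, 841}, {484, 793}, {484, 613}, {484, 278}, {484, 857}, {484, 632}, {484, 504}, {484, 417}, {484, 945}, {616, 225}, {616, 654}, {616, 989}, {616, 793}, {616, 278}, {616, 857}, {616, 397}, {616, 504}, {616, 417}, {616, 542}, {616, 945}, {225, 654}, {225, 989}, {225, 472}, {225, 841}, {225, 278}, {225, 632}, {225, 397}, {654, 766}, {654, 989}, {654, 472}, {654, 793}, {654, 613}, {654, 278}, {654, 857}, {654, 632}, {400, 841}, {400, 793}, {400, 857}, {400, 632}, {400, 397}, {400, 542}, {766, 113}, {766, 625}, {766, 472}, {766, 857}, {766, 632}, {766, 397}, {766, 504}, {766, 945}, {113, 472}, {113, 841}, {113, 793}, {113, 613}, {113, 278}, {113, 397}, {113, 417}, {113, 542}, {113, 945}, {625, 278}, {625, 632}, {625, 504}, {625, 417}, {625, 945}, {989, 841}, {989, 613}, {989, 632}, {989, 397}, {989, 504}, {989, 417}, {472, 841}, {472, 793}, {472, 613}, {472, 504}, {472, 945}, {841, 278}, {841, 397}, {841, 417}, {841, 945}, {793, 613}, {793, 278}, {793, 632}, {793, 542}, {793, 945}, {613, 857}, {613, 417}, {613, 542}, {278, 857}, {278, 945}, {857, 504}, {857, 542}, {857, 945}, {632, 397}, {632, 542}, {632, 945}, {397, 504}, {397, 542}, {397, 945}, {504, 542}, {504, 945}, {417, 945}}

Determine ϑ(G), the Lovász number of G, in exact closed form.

deg(542) = 18; N(542) = {985, 623, 952, 508, 730, 112, 266, 981, 825, 616, 400, 113, 793, 613, 857, 632, 397, 504}.
N(945) = {985, 196, 135, 952, 484, 616, 766, 113, 625, 472, 841, 793, 278, 857, 632, 397, 504, 417}, |N(945)| = 18.
N(985) = {396, 196, 952, 730, 266, 602, 126, 225, 113, 989, 472, 613, 857, 632, 504, 417, 542, 945}, |N(985)| = 18.
deg(135) = 18; N(135) = {396, 196, 434, 508, 266, 981, 602, 616, 400, 766, 989, 841, 793, 613, 857, 397, 417, 945}.
G on 37 vertices is 18-regular; strongly regular (37,18,8,9).
spec(A) ≈ [18.0, 2.54138, -3.54138] (distinct, 5 d.p.).
Lovász: ϑ = −37(-sqrt(37)/2 - 1/2)/(18+-(-sqrt(37)/2 - 1/2)) = sqrt(37).
= 6.082763… (decimal).

sqrt(37)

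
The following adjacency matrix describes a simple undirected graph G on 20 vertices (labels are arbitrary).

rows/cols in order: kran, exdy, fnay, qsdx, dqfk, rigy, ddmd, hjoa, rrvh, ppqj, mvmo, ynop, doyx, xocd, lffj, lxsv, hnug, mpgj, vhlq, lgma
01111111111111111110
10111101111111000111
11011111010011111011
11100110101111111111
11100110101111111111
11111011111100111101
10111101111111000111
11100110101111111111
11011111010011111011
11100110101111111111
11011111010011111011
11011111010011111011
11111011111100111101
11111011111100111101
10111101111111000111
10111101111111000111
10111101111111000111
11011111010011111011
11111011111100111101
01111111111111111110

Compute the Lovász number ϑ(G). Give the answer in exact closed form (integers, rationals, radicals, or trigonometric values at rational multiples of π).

5

Vertex qsdx has 16 neighbors: kran, exdy, fnay, rigy, ddmd, rrvh, mvmo, ynop, doyx, xocd, lffj, lxsv, hnug, mpgj, vhlq, lgma.
N(vhlq) = {kran, exdy, fnay, qsdx, dqfk, ddmd, hjoa, rrvh, ppqj, mvmo, ynop, lffj, lxsv, hnug, mpgj, lgma}, |N(vhlq)| = 16.
deg(lgma) = 18; N(lgma) = {exdy, fnay, qsdx, dqfk, rigy, ddmd, hjoa, rrvh, ppqj, mvmo, ynop, doyx, xocd, lffj, lxsv, hnug, mpgj, vhlq}.
Vertex fnay has 15 neighbors: kran, exdy, qsdx, dqfk, rigy, ddmd, hjoa, ppqj, doyx, xocd, lffj, lxsv, hnug, vhlq, lgma.
K_{5,5,4,4,2} (perfect); ϑ(G) = α(G) = max{5,5,4,4,2} = 5.
= 5.0000… (decimal).
Check 5 ≤ 5 ≤ 5: collapsed.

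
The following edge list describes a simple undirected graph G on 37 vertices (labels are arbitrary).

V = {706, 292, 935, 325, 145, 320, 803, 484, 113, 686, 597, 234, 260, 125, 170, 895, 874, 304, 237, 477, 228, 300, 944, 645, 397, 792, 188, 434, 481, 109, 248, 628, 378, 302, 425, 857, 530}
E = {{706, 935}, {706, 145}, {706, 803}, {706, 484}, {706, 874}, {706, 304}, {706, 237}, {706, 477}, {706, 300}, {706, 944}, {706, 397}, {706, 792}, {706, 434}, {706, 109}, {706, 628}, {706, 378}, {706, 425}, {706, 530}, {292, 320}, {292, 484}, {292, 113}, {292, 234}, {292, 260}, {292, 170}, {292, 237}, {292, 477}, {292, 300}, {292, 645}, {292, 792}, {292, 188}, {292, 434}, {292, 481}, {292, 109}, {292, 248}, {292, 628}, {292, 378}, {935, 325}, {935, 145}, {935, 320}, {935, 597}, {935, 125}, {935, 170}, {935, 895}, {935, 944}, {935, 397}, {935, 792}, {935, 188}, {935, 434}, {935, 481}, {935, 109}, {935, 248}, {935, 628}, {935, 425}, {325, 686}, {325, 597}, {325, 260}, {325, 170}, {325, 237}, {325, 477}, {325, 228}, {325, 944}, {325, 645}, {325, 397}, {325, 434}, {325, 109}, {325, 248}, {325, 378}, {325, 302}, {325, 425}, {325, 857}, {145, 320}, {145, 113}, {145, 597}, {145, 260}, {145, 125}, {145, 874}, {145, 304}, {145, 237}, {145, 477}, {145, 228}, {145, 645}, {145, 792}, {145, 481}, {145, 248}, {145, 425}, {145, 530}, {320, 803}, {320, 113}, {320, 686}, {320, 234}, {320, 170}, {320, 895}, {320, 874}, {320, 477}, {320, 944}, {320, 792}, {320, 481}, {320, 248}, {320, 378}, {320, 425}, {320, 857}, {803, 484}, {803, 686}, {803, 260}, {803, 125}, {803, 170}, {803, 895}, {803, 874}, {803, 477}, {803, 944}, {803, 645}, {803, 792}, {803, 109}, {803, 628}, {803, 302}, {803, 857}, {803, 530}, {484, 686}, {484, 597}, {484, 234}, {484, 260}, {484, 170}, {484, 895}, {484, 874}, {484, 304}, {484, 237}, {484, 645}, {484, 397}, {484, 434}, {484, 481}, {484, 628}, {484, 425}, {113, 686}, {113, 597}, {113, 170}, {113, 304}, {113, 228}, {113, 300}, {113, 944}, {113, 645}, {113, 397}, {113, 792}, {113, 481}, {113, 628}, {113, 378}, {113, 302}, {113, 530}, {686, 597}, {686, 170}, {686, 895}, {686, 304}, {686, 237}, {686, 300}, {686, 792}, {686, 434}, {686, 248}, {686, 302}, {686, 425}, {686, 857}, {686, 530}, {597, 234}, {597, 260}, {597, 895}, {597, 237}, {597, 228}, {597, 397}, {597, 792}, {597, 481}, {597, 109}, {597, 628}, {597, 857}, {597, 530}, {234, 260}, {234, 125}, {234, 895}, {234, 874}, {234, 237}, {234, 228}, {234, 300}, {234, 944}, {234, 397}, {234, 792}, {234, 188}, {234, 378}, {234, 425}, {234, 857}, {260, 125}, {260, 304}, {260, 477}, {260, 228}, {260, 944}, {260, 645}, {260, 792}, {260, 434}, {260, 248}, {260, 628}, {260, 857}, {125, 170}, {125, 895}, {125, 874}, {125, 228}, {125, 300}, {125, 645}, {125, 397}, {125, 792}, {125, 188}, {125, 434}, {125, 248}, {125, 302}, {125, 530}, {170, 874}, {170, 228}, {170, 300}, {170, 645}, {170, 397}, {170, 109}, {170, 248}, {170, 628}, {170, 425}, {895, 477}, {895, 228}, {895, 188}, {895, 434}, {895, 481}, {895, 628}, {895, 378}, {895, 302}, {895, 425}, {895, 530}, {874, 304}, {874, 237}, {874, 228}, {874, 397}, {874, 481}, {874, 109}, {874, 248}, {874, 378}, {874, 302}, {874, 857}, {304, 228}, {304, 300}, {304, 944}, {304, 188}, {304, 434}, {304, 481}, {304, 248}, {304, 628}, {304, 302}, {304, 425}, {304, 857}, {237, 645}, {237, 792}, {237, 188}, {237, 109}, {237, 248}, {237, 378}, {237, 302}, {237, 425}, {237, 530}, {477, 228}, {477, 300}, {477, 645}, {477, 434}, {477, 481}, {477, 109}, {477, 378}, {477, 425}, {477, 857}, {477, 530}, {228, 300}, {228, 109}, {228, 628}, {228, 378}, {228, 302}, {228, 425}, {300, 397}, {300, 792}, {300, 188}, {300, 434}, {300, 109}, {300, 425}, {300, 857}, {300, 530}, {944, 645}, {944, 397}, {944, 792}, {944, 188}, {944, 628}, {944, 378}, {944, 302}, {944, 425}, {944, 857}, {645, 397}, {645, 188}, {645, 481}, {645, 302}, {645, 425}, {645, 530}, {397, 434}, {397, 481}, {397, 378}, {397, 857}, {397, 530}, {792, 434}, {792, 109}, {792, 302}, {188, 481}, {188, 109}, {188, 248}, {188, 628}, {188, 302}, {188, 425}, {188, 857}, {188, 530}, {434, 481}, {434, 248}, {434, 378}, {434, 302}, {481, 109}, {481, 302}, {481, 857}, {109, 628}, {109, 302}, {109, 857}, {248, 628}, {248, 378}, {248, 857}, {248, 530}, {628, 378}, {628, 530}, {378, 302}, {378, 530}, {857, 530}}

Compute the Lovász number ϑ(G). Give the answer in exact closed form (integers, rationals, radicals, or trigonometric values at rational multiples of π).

sqrt(37)

Vertex 944 has 18 neighbors: 706, 935, 325, 320, 803, 113, 234, 260, 304, 645, 397, 792, 188, 628, 378, 302, 425, 857.
Vertex 477 has 18 neighbors: 706, 292, 325, 145, 320, 803, 260, 895, 228, 300, 645, 434, 481, 109, 378, 425, 857, 530.
deg(597) = 18; N(597) = {935, 325, 145, 484, 113, 686, 234, 260, 895, 237, 228, 397, 792, 481, 109, 628, 857, 530}.
deg(304) = 18; N(304) = {706, 145, 484, 113, 686, 260, 874, 228, 300, 944, 188, 434, 481, 248, 628, 302, 425, 857}.
Regular of degree 18 on 37 vertices: Paley(37): SR with (k,λ,μ)=(18,8,9).
A has 3 distinct eigenvalues ≈ [18.0, 2.541, -3.541].
Lovász (edge-transitive): ϑ = −37·(-sqrt(37)/2 - 1/2)/((18)−(-sqrt(37)/2 - 1/2)) = sqrt(37).
Numerically 6.082763.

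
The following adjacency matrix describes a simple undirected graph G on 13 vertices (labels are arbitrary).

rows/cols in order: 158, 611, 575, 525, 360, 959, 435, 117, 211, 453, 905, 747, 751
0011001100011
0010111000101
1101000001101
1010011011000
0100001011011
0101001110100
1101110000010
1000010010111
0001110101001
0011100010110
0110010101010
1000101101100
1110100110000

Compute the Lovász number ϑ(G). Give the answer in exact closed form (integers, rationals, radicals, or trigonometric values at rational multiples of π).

sqrt(13)

Vertex 453 has 6 neighbors: 575, 525, 360, 211, 905, 747.
deg(360) = 6; N(360) = {611, 435, 211, 453, 747, 751}.
Vertex 117 has 6 neighbors: 158, 959, 211, 905, 747, 751.
Vertex 747 has 6 neighbors: 158, 360, 435, 117, 453, 905.
Regular of degree 6 on 13 vertices: SR(13,6,2,3) — a Paley graph.
The 3 distinct eigenvalues: [6.0, 1.302776, -2.302776].
λ_max=6, λ_min=-sqrt(13)/2 - 1/2; ϑ = −13·λ_min/(λ_max−λ_min) = sqrt(13).
Numerically 3.6056.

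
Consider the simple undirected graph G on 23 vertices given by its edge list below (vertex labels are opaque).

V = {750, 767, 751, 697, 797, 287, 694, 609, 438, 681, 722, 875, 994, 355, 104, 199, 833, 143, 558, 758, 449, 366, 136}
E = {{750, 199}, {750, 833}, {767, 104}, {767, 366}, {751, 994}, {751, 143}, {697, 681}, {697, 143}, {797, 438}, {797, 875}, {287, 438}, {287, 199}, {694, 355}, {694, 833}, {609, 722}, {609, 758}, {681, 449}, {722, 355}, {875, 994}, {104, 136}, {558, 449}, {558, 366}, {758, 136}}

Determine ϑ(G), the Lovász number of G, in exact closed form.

Vertex 199 has 2 neighbors: 750, 287.
N(694) = {355, 833}, |N(694)| = 2.
deg(438) = 2; N(438) = {797, 287}.
deg(797) = 2; N(797) = {438, 875}.
deg(v) = 2 for all v (|V|=23); connected 2-regular on 23 ⇒ C_{23}.
A has 12 distinct eigenvalues ≈ [2.0, 1.92583, 1.70884, 1.36511, 0.92013, 0.40691, -0.13648, -0.66976, -1.15336, -1.55142, -1.83442, -1.98137].
−23·(-2*cos(pi/23)) / ((2)−(-2*cos(pi/23))) = 23*cos(pi/23)/(cos(pi/23) + 1) = ϑ(G).
ϑ(G) ≈ 11.446193612.
Lovász sandwich 11 ≤ 23*cos(pi/23)/(cos(pi/23) + 1) ≤ 12: both strict.

23*cos(pi/23)/(cos(pi/23) + 1)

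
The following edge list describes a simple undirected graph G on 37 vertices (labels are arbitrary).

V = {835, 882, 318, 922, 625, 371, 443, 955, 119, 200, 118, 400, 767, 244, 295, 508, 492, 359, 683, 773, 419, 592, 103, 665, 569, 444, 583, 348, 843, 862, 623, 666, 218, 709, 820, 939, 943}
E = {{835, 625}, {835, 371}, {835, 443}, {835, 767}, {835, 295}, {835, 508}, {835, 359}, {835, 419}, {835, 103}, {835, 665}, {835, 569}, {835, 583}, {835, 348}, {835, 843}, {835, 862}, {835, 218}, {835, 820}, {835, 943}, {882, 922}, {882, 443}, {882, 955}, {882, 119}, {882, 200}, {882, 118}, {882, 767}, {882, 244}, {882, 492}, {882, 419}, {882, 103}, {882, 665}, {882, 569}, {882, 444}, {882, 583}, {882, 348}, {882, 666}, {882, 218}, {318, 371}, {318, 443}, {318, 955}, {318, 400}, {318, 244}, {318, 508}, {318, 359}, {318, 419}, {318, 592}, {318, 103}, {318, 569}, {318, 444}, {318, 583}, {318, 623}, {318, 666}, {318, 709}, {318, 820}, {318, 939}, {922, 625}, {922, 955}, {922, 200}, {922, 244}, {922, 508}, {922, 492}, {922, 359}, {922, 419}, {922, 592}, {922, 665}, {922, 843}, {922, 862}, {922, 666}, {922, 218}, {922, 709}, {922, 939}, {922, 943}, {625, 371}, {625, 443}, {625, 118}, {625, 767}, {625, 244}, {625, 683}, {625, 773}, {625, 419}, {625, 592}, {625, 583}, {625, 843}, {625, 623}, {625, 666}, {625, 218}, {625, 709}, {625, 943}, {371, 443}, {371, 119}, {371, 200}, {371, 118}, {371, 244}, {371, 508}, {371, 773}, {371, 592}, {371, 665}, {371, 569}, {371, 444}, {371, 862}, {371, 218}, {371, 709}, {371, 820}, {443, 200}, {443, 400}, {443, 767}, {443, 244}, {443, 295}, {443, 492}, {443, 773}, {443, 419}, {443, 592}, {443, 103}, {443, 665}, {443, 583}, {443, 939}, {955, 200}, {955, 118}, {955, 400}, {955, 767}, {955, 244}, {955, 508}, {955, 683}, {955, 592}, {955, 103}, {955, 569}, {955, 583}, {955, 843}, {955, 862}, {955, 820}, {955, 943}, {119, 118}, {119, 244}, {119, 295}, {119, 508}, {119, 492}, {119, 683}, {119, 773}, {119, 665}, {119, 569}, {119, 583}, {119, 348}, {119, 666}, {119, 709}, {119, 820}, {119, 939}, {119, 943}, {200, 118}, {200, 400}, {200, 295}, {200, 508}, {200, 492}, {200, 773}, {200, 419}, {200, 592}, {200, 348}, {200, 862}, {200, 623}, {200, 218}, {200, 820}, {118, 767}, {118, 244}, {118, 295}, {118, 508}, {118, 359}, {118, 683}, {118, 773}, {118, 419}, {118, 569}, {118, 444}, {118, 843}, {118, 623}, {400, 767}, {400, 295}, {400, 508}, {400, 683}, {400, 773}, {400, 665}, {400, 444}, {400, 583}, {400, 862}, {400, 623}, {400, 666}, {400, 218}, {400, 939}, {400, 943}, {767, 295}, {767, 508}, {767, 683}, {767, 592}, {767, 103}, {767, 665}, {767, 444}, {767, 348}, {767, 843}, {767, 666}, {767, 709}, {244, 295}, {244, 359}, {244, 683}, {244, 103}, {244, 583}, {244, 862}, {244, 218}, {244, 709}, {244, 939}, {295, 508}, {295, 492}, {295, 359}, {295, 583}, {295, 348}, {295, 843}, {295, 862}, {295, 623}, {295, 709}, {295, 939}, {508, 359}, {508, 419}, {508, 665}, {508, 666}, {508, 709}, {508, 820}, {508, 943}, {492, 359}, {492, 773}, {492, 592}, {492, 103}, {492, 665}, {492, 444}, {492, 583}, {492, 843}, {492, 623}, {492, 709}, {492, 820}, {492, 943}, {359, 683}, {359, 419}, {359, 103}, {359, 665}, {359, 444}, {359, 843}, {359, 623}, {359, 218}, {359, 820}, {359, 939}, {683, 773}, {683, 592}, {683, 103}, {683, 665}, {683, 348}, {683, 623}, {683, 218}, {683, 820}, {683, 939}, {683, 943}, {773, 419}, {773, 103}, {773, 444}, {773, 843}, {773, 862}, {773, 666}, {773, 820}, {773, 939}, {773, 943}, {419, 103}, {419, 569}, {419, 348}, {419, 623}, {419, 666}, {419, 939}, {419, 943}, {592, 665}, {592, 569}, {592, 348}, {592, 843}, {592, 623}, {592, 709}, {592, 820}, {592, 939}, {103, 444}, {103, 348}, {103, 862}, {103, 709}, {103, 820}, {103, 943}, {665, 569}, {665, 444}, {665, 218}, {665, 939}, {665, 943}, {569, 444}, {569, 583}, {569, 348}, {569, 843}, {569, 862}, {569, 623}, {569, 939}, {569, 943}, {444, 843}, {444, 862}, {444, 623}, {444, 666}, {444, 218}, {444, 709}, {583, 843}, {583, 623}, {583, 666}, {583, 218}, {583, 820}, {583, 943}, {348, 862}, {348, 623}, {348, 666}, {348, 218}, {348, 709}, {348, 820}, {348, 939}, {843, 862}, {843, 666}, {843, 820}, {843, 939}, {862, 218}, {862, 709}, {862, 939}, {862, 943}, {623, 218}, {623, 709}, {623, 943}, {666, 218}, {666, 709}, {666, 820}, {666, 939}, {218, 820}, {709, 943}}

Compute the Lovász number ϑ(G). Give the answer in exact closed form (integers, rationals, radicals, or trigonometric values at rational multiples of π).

sqrt(37)

Vertex 666 has 18 neighbors: 882, 318, 922, 625, 119, 400, 767, 508, 773, 419, 444, 583, 348, 843, 218, 709, 820, 939.
Vertex 444 has 18 neighbors: 882, 318, 371, 118, 400, 767, 492, 359, 773, 103, 665, 569, 843, 862, 623, 666, 218, 709.
deg(709) = 18; N(709) = {318, 922, 625, 371, 119, 767, 244, 295, 508, 492, 592, 103, 444, 348, 862, 623, 666, 943}.
N(103) = {835, 882, 318, 443, 955, 767, 244, 492, 359, 683, 773, 419, 444, 348, 862, 709, 820, 943}, |N(103)| = 18.
Regular of degree 18 on 37 vertices: SR(37,18,8,9) — a Paley graph.
A has 3 distinct eigenvalues ≈ [18.0, 2.54138, -3.54138].
λ_max=18, λ_min=-sqrt(37)/2 - 1/2; ϑ = −37·λ_min/(λ_max−λ_min) = sqrt(37).
= 6.082763… (decimal).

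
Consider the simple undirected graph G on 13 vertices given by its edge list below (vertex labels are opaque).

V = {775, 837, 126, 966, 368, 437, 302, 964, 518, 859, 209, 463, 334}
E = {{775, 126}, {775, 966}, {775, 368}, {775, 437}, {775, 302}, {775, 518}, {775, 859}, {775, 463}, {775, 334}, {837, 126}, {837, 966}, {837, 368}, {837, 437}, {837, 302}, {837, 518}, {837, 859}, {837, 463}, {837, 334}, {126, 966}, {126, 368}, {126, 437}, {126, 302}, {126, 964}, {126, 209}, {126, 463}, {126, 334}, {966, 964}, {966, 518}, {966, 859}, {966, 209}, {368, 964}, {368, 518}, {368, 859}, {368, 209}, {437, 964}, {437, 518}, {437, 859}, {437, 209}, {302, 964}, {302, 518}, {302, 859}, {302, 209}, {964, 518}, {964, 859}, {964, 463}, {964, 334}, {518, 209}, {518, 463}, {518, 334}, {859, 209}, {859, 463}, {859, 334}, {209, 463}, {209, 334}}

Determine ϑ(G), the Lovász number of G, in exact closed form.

6

Vertex 126 has 10 neighbors: 775, 837, 966, 368, 437, 302, 964, 209, 463, 334.
deg(437) = 7; N(437) = {775, 837, 126, 964, 518, 859, 209}.
deg(463) = 7; N(463) = {775, 837, 126, 964, 518, 859, 209}.
Vertex 368 has 7 neighbors: 775, 837, 126, 964, 518, 859, 209.
Complete 3-partite, parts [6, 4, 3]: perfect, ϑ = α = 6.
= 6.00000… (decimal).
6 ≤ 6 ≤ 6: collapsed.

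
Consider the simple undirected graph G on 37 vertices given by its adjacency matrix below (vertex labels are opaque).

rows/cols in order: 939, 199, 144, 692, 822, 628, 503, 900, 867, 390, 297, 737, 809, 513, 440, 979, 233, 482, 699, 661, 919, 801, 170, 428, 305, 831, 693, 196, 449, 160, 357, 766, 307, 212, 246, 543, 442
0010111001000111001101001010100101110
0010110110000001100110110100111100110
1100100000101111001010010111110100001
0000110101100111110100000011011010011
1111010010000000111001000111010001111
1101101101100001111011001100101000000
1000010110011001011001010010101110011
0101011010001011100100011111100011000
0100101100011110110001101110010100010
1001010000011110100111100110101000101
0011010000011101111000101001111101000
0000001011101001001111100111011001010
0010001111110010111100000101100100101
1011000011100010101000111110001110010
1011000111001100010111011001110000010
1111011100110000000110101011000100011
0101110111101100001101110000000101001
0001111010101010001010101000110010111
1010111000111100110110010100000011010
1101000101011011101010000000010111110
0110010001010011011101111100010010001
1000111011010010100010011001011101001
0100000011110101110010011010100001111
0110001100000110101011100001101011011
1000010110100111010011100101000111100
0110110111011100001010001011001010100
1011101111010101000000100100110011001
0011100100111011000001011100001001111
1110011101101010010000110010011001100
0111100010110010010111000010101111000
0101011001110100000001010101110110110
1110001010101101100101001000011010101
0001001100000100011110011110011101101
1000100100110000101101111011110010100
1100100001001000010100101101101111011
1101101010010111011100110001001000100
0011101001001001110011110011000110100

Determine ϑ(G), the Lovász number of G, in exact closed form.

deg(919) = 18; N(919) = {199, 144, 628, 390, 737, 440, 979, 482, 699, 661, 801, 170, 428, 305, 831, 160, 307, 442}.
deg(766) = 18; N(766) = {939, 199, 144, 503, 867, 297, 809, 513, 979, 233, 661, 801, 305, 160, 357, 307, 246, 442}.
N(233) = {199, 692, 822, 628, 900, 867, 390, 297, 809, 513, 699, 661, 801, 170, 428, 766, 212, 442}, |N(233)| = 18.
Vertex 513 has 18 neighbors: 939, 144, 692, 867, 390, 297, 440, 233, 699, 170, 428, 305, 831, 693, 357, 766, 307, 543.
37-vertex 18-regular graph: strongly regular (37,18,8,9).
The 3 distinct eigenvalues: [18.0, 2.5414, -3.5414].
−37·(-sqrt(37)/2 - 1/2) / ((18)−(-sqrt(37)/2 - 1/2)) = sqrt(37) = ϑ(G).
ϑ(G) ≈ 6.082762530.

sqrt(37)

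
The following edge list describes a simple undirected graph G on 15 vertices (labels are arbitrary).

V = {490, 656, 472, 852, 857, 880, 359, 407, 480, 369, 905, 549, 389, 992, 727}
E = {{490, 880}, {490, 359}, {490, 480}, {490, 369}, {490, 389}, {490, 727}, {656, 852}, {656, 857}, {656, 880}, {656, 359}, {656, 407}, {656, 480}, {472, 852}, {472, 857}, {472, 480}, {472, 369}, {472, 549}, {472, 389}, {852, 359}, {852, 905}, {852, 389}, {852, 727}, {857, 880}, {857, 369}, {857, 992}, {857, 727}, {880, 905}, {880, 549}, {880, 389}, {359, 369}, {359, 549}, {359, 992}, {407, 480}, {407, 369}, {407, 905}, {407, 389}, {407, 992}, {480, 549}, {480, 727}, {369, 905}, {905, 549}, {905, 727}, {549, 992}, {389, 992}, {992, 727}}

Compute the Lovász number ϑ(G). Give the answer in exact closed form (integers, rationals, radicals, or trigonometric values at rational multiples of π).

N(407) = {656, 480, 369, 905, 389, 992}, |N(407)| = 6.
Vertex 490 has 6 neighbors: 880, 359, 480, 369, 389, 727.
deg(480) = 6; N(480) = {490, 656, 472, 407, 549, 727}.
deg(727) = 6; N(727) = {490, 852, 857, 480, 905, 992}.
6-regular, N=15; this is K(6,2), the Kneser graph.
A has 3 distinct eigenvalues ≈ [6.0, 1.0, -3.0].
ϑ = −N·λ_min/(λ_max−λ_min) = −15·(-3)/(6−(-3)) = 5.
Numerically 5.00000000.

5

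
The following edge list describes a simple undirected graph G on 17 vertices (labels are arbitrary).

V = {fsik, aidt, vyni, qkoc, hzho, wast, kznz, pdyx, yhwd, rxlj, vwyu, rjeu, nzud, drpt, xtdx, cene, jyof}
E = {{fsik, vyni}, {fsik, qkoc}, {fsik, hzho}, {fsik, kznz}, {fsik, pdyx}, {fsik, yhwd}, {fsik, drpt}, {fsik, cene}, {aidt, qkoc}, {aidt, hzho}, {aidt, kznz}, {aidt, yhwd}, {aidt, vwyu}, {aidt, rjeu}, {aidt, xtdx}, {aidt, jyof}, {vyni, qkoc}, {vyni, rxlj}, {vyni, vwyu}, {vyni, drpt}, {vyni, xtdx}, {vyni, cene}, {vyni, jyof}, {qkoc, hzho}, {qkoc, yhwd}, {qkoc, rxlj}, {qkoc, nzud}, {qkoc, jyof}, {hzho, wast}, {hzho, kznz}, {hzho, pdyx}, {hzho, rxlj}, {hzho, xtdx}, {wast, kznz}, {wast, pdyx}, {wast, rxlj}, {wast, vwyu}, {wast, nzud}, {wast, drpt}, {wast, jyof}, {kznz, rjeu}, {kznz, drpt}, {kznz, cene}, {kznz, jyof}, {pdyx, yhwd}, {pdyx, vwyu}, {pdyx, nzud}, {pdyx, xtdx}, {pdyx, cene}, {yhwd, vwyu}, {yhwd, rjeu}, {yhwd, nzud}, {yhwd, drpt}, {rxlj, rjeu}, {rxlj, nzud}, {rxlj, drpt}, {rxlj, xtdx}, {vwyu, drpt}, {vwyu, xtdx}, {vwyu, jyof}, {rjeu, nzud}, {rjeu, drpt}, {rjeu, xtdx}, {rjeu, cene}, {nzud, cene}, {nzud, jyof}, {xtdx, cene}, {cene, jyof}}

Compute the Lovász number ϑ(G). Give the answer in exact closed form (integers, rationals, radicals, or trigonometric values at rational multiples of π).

sqrt(17)

N(nzud) = {qkoc, wast, pdyx, yhwd, rxlj, rjeu, cene, jyof}, |N(nzud)| = 8.
N(yhwd) = {fsik, aidt, qkoc, pdyx, vwyu, rjeu, nzud, drpt}, |N(yhwd)| = 8.
deg(aidt) = 8; N(aidt) = {qkoc, hzho, kznz, yhwd, vwyu, rjeu, xtdx, jyof}.
deg(kznz) = 8; N(kznz) = {fsik, aidt, hzho, wast, rjeu, drpt, cene, jyof}.
G on 17 vertices is 8-regular; strongly regular (17,8,3,4).
A has 3 distinct eigenvalues ≈ [8.0, 1.561553, -2.561553].
Lovász: ϑ = −17(-sqrt(17)/2 - 1/2)/(8+-(-sqrt(17)/2 - 1/2)) = sqrt(17).
ϑ(G) ≈ 4.123105626.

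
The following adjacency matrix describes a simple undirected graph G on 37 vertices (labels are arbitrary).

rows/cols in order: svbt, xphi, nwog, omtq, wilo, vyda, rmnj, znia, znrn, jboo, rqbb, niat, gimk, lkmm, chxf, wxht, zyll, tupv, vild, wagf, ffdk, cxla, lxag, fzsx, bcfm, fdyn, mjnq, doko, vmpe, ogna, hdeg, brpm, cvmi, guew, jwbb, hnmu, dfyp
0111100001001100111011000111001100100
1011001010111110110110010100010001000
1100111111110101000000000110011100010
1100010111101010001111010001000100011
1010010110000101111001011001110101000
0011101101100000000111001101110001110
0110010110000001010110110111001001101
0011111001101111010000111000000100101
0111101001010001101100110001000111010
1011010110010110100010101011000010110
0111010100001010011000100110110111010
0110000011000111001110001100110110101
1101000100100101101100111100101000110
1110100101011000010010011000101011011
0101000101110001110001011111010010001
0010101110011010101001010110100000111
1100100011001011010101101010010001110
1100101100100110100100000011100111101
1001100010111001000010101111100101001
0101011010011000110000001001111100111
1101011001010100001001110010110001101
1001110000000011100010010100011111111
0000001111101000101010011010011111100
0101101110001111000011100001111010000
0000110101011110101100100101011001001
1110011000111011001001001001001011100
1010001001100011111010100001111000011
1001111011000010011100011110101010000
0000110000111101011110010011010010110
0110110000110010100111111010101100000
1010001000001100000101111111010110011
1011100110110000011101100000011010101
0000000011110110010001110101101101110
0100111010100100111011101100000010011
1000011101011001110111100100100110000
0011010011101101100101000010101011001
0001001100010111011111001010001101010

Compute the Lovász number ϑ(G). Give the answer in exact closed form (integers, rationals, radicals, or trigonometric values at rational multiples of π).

Vertex fzsx has 18 neighbors: xphi, omtq, wilo, rmnj, znia, znrn, gimk, lkmm, chxf, wxht, ffdk, cxla, lxag, doko, vmpe, ogna, hdeg, cvmi.
N(fdyn) = {svbt, xphi, nwog, vyda, rmnj, rqbb, niat, gimk, chxf, wxht, vild, cxla, bcfm, doko, hdeg, cvmi, guew, jwbb}, |N(fdyn)| = 18.
deg(wilo) = 18; N(wilo) = {svbt, nwog, vyda, znia, znrn, lkmm, wxht, zyll, tupv, vild, cxla, fzsx, bcfm, doko, vmpe, ogna, brpm, guew}.
Vertex svbt has 18 neighbors: xphi, nwog, omtq, wilo, jboo, gimk, lkmm, zyll, tupv, vild, ffdk, cxla, fdyn, mjnq, doko, hdeg, brpm, jwbb.
18-regular, N=37; Paley(37): SR with (k,λ,μ)=(18,8,9).
Distinct eigenvalues (to 4 d.p.): [18.0, 2.5414, -3.5414].
λ_max=18, λ_min=-sqrt(37)/2 - 1/2; ϑ = −37·λ_min/(λ_max−λ_min) = sqrt(37).
≈ 6.082762530 (to 9 d.p.).

sqrt(37)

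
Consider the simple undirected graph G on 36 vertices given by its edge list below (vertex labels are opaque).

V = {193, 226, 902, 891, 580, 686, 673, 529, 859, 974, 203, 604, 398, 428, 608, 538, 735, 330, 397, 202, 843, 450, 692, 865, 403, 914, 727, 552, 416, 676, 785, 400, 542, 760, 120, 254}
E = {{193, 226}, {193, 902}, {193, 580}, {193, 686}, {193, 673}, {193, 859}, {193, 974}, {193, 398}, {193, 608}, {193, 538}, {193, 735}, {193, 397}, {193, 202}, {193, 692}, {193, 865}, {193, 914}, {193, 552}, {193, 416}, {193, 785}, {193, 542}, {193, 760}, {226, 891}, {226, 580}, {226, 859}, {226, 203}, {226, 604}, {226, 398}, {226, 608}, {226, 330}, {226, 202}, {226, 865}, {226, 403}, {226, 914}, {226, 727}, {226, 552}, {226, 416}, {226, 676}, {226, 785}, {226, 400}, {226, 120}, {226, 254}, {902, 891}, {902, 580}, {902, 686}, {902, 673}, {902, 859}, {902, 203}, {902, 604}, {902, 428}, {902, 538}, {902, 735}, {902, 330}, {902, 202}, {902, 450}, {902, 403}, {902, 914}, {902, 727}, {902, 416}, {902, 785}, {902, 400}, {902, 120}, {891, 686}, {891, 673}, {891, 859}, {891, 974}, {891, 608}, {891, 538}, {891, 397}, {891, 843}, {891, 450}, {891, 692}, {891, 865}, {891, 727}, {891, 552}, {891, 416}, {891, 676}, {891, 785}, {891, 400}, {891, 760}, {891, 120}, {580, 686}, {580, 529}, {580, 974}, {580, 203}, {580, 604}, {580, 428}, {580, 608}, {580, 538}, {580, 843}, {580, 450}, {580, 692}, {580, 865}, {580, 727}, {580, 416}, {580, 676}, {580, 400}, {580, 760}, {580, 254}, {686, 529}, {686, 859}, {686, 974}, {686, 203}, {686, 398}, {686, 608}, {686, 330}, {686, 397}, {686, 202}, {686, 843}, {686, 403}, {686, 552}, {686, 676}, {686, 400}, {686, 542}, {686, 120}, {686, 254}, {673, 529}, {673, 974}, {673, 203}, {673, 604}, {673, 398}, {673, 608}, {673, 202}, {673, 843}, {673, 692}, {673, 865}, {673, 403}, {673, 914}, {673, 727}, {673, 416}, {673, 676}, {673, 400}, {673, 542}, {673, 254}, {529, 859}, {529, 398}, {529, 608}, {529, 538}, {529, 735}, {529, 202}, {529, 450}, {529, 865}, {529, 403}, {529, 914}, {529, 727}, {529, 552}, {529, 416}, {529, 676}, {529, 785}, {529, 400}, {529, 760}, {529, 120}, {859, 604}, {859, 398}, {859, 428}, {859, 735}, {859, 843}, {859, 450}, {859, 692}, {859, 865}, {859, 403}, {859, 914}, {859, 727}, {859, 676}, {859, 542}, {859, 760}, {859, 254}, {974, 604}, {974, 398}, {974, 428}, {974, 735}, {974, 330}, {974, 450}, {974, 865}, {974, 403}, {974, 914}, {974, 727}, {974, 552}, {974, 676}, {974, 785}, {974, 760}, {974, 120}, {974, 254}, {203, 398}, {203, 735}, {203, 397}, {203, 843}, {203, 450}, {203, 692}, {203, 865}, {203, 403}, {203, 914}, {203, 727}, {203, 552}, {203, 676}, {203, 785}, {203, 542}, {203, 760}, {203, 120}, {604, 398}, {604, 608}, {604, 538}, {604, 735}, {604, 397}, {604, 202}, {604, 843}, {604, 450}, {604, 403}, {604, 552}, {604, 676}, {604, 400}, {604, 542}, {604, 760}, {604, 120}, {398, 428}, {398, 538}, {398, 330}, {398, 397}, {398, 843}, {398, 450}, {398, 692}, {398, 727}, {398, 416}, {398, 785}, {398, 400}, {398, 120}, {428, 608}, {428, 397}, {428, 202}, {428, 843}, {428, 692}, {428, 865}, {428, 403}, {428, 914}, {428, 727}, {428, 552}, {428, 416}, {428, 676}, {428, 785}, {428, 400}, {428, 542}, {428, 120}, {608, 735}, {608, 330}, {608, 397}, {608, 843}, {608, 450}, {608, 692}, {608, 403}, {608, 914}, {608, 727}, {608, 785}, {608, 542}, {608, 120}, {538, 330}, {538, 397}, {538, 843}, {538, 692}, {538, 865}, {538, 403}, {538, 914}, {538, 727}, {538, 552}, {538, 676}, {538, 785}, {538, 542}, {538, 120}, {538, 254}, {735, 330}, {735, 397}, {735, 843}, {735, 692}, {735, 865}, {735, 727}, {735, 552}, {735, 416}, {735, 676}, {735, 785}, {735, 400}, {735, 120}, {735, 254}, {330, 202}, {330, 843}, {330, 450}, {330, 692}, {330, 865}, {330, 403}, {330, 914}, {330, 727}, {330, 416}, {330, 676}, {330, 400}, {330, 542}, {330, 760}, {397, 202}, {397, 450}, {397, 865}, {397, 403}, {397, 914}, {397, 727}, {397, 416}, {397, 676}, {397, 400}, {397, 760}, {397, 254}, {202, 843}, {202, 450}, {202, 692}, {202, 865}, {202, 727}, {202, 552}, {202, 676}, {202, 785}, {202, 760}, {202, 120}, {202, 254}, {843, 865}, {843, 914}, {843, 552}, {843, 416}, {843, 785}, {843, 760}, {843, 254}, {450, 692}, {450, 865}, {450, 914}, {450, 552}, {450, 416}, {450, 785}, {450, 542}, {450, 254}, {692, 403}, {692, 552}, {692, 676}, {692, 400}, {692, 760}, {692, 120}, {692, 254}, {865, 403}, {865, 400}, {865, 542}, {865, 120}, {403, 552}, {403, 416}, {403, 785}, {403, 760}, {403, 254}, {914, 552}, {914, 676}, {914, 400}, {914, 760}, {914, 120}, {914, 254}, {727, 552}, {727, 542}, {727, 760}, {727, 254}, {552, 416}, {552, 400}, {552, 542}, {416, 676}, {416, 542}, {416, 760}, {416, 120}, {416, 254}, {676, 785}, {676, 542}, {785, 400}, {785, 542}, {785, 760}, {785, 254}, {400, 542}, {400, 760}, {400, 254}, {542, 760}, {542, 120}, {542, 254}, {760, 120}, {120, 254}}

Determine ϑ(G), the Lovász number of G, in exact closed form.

deg(843) = 21; N(843) = {891, 580, 686, 673, 859, 203, 604, 398, 428, 608, 538, 735, 330, 202, 865, 914, 552, 416, 785, 760, 254}.
deg(891) = 21; N(891) = {226, 902, 686, 673, 859, 974, 608, 538, 397, 843, 450, 692, 865, 727, 552, 416, 676, 785, 400, 760, 120}.
deg(226) = 21; N(226) = {193, 891, 580, 859, 203, 604, 398, 608, 330, 202, 865, 403, 914, 727, 552, 416, 676, 785, 400, 120, 254}.
deg(529) = 21; N(529) = {580, 686, 673, 859, 398, 608, 538, 735, 202, 450, 865, 403, 914, 727, 552, 416, 676, 785, 400, 760, 120}.
deg(v) = 21 for all v (|V|=36); Kneser-type, 2-subsets of [9].
spec(A) ≈ [21.0, 1.0, -6.0] (distinct, 3 d.p.).
−36·(-6) / ((21)−(-6)) = 8 = ϑ(G).
= 8.00000… (decimal).

8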